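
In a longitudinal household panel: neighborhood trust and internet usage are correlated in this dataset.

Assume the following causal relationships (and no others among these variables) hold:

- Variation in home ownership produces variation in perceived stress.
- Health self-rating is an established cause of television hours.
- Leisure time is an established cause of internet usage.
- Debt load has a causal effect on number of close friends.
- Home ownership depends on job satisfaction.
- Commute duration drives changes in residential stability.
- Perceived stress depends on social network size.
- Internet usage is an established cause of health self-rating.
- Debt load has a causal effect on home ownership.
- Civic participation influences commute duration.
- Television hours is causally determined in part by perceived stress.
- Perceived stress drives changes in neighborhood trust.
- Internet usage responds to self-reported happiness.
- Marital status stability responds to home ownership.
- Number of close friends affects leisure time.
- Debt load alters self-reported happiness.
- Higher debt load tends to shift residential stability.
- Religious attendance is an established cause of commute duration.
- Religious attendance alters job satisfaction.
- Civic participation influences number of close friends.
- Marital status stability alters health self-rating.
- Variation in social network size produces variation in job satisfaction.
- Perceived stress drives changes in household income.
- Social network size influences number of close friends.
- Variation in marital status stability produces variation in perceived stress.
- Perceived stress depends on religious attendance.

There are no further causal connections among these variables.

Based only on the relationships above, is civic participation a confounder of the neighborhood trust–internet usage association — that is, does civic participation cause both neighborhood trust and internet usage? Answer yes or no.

Civic participation has no stated causal path to neighborhood trust. A confounder must cause both variables, so civic participation does not qualify.

no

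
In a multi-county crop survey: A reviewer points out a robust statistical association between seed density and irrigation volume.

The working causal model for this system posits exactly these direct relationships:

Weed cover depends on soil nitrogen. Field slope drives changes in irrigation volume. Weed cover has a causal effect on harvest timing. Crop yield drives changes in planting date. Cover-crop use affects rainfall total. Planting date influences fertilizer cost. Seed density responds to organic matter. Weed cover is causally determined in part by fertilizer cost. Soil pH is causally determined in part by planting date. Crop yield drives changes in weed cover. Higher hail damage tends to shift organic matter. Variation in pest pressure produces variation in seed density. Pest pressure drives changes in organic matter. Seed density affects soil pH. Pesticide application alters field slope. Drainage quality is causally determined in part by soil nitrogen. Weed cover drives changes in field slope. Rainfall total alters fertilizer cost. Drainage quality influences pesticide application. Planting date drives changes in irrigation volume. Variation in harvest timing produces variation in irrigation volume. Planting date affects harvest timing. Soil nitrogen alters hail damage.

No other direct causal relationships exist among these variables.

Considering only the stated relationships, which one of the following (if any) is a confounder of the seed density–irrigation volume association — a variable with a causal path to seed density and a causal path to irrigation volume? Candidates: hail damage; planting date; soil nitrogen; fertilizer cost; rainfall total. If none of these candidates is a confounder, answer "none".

Soil nitrogen causes seed density (soil nitrogen → hail damage → organic matter → seed density) and also causes irrigation volume (soil nitrogen → weed cover → field slope → irrigation volume); it is a common cause of both.
Each of the other candidates lacks a causal path to at least one of seed density and irrigation volume, so they do not confound the relationship.

soil nitrogen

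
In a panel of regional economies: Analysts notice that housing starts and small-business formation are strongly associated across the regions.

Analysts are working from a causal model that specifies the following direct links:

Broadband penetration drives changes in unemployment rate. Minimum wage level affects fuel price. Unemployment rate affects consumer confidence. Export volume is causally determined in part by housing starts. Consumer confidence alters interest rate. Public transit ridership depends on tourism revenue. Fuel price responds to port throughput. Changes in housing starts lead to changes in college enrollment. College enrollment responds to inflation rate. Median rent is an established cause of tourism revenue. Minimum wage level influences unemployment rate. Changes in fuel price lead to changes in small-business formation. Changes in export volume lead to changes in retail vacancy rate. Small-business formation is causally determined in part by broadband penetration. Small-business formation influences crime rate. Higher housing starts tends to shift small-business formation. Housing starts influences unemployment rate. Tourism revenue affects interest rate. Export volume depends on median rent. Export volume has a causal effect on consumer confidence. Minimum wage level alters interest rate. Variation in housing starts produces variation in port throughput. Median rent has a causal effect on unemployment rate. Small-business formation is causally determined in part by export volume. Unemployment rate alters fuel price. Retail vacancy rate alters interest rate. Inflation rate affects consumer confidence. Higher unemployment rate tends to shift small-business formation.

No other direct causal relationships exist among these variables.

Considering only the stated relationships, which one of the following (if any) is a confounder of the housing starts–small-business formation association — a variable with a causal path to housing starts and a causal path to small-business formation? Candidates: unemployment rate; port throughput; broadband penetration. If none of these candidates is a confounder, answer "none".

none

None of the listed candidates has causal paths to both housing starts and small-business formation in the stated relationships, so none is a common cause.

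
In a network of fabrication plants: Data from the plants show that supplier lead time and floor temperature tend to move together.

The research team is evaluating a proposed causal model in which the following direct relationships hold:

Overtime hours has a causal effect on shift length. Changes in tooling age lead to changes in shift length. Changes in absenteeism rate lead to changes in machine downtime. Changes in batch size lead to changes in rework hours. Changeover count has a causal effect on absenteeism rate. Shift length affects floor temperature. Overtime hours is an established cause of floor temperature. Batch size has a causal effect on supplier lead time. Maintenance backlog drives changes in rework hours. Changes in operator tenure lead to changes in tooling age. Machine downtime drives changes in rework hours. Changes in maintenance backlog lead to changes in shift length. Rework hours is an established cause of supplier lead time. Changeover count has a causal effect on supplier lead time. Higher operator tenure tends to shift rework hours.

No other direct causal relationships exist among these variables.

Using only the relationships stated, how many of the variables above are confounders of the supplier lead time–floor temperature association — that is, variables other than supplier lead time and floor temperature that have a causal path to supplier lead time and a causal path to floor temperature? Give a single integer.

The common causes are: maintenance backlog (to supplier lead time via maintenance backlog → rework hours → supplier lead time; to floor temperature via maintenance backlog → shift length → floor temperature); operator tenure (to supplier lead time via operator tenure → rework hours → supplier lead time; to floor temperature via operator tenure → tooling age → shift length → floor temperature).
Every other variable lacks a causal path to at least one of supplier lead time and floor temperature.

2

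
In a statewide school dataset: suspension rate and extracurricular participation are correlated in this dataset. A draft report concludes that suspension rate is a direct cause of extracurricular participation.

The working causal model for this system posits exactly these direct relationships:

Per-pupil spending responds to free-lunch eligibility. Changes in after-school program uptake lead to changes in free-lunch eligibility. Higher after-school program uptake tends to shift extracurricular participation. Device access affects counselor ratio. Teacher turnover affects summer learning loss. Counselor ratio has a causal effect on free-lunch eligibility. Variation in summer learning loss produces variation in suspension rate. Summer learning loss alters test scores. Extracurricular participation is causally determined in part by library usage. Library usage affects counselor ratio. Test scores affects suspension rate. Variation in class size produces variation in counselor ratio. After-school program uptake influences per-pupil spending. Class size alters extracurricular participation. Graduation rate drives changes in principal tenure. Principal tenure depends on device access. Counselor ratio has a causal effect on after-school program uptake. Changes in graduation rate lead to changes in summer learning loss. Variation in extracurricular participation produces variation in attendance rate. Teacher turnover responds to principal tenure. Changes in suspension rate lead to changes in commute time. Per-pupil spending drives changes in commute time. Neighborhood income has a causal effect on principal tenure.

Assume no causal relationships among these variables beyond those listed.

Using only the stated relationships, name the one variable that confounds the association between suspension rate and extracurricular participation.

Device access has a causal path to suspension rate (device access → principal tenure → teacher turnover → summer learning loss → suspension rate) and a separate causal path to extracurricular participation (device access → counselor ratio → after-school program uptake → extracurricular participation), so it is a common cause of both.
No stated relationship gives suspension rate a causal route to extracurricular participation, so the correlation is explained by the shared upstream cause rather than a direct effect.

device access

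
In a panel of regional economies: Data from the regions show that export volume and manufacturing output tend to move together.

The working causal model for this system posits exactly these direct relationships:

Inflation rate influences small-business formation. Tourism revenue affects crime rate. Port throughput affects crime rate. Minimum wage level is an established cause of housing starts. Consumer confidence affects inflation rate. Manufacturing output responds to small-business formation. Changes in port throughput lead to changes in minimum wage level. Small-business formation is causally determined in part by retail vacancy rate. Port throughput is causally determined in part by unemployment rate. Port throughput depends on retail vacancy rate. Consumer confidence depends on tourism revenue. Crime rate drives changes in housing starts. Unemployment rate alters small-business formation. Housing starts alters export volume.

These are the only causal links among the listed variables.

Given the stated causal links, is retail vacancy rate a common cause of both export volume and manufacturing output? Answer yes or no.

Retail vacancy rate has a causal path to export volume (retail vacancy rate → port throughput → minimum wage level → housing starts → export volume) and to manufacturing output (retail vacancy rate → small-business formation → manufacturing output), so it is a common cause of both — a confounder.

yes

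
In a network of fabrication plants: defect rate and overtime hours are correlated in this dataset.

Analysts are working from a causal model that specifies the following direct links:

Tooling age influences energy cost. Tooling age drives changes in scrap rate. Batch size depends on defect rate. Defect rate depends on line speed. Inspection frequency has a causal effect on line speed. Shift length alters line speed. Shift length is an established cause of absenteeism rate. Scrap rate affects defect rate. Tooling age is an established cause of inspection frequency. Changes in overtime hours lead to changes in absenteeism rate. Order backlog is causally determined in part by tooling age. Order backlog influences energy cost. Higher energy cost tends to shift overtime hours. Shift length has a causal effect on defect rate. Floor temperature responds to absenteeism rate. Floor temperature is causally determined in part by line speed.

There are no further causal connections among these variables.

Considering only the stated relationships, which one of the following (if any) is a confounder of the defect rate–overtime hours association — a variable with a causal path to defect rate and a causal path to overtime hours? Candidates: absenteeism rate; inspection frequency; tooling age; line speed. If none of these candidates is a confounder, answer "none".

Tooling age causes defect rate (tooling age → scrap rate → defect rate) and also causes overtime hours (tooling age → energy cost → overtime hours); it is a common cause of both.
Each of the other candidates lacks a causal path to at least one of defect rate and overtime hours, so they do not confound the relationship.

tooling age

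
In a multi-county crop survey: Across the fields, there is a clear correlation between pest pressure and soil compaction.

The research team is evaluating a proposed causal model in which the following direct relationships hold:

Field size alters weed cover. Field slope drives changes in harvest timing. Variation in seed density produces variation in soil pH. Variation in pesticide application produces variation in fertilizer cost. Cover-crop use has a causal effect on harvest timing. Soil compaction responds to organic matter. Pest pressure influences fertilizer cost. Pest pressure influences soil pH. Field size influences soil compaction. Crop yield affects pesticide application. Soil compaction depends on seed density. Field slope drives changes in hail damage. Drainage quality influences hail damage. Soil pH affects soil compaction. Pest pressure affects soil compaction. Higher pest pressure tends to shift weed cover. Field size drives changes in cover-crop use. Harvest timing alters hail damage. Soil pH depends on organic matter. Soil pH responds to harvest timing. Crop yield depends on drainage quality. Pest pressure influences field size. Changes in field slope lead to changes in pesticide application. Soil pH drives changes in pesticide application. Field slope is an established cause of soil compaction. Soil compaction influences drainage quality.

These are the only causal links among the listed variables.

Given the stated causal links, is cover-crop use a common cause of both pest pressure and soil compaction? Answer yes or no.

Cover-crop use has no stated causal path to pest pressure. A confounder must cause both variables, so cover-crop use does not qualify.

no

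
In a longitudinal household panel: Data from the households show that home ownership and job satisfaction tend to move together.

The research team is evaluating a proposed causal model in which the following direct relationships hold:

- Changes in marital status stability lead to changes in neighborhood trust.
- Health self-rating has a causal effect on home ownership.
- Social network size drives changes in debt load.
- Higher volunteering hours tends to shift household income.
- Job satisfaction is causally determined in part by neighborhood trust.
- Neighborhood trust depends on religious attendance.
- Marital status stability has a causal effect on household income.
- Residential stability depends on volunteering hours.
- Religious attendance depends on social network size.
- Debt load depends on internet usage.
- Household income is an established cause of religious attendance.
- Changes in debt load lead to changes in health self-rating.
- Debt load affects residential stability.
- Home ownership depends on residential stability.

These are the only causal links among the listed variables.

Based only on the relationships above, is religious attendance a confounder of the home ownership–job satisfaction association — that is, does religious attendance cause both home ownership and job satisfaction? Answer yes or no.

no

Religious attendance has no stated causal path to home ownership. A confounder must cause both variables, so religious attendance does not qualify.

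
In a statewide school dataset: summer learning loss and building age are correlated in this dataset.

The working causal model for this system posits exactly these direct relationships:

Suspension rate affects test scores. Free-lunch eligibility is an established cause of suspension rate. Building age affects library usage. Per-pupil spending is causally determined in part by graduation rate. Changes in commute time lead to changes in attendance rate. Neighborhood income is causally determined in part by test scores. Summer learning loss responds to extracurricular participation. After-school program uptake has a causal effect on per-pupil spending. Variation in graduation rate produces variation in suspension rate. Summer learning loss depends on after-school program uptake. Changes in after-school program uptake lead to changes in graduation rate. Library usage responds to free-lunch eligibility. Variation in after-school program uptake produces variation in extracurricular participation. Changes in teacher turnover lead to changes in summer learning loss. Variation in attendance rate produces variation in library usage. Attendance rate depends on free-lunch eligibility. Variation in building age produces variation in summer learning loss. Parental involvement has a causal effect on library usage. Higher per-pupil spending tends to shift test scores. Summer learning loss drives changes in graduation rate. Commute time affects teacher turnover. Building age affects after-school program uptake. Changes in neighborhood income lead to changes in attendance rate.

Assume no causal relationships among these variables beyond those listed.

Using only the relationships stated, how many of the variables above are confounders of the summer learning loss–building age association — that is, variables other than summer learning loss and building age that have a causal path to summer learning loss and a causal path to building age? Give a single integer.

0

No listed variable has a causal path to both summer learning loss and building age, so there are no common causes.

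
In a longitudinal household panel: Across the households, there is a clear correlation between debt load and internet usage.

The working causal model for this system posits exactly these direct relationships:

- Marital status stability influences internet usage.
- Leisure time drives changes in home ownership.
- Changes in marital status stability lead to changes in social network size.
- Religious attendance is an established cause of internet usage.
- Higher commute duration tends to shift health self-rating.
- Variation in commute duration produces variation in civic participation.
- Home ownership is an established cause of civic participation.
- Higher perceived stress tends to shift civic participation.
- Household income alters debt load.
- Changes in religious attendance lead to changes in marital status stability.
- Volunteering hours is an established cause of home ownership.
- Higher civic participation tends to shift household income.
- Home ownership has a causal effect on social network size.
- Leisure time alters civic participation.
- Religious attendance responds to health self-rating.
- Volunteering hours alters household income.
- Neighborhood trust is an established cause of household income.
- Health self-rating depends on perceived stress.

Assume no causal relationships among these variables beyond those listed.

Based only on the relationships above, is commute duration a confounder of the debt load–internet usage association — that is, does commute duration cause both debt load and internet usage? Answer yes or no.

Commute duration has a causal path to debt load (commute duration → civic participation → household income → debt load) and to internet usage (commute duration → health self-rating → religious attendance → internet usage), so it is a common cause of both — a confounder.

yes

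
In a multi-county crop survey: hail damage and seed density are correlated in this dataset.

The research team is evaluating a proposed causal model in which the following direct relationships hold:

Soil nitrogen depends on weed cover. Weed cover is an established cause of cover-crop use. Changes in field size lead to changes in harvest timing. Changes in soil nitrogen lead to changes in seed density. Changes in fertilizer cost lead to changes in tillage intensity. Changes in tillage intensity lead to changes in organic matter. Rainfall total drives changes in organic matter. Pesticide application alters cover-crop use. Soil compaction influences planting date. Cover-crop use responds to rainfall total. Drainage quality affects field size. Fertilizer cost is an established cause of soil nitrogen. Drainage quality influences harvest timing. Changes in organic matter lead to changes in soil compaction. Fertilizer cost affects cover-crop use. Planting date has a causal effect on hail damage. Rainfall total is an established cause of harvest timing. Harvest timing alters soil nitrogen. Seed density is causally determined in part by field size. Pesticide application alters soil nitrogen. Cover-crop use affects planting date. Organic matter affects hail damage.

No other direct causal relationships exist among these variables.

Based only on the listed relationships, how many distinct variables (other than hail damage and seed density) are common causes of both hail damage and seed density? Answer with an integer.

4

The common causes are: fertilizer cost (to hail damage via fertilizer cost → cover-crop use → planting date → hail damage; to seed density via fertilizer cost → soil nitrogen → seed density); pesticide application (to hail damage via pesticide application → cover-crop use → planting date → hail damage; to seed density via pesticide application → soil nitrogen → seed density); rainfall total (to hail damage via rainfall total → organic matter → hail damage; to seed density via rainfall total → harvest timing → soil nitrogen → seed density); weed cover (to hail damage via weed cover → cover-crop use → planting date → hail damage; to seed density via weed cover → soil nitrogen → seed density).
Every other variable lacks a causal path to at least one of hail damage and seed density.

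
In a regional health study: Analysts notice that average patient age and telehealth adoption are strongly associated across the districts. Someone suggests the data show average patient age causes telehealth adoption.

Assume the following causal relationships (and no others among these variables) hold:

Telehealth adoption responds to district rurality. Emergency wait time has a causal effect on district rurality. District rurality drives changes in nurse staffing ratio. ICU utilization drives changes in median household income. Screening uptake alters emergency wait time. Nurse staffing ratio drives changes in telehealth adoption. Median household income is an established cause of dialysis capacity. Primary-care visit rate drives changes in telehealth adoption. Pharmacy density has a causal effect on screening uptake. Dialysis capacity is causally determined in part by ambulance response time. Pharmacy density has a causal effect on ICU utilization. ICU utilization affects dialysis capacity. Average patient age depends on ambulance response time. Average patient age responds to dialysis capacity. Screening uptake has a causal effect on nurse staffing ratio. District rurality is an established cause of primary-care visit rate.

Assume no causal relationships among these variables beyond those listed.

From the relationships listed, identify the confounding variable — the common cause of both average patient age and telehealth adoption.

Pharmacy density has a causal path to average patient age (pharmacy density → ICU utilization → dialysis capacity → average patient age) and a separate causal path to telehealth adoption (pharmacy density → screening uptake → nurse staffing ratio → telehealth adoption), so it is a common cause of both.
No stated relationship gives average patient age a causal route to telehealth adoption, so the correlation is explained by the shared upstream cause rather than a direct effect.

pharmacy density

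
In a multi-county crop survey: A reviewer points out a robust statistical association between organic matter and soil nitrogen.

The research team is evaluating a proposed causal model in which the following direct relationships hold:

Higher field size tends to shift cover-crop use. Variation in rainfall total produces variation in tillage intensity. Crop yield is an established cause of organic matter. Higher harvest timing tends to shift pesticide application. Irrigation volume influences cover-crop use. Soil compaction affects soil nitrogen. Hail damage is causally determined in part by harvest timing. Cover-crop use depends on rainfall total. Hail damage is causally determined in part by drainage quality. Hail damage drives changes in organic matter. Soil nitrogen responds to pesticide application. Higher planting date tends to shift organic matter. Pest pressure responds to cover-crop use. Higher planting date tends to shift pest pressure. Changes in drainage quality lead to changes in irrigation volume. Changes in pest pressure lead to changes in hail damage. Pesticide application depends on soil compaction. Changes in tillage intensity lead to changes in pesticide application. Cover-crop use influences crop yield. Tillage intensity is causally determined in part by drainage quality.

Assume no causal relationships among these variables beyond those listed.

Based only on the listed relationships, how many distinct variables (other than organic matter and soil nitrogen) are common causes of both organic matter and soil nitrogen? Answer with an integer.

3

The common causes are: drainage quality (to organic matter via drainage quality → hail damage → organic matter; to soil nitrogen via drainage quality → tillage intensity → pesticide application → soil nitrogen); harvest timing (to organic matter via harvest timing → hail damage → organic matter; to soil nitrogen via harvest timing → pesticide application → soil nitrogen); rainfall total (to organic matter via rainfall total → cover-crop use → crop yield → organic matter; to soil nitrogen via rainfall total → tillage intensity → pesticide application → soil nitrogen).
Every other variable lacks a causal path to at least one of organic matter and soil nitrogen.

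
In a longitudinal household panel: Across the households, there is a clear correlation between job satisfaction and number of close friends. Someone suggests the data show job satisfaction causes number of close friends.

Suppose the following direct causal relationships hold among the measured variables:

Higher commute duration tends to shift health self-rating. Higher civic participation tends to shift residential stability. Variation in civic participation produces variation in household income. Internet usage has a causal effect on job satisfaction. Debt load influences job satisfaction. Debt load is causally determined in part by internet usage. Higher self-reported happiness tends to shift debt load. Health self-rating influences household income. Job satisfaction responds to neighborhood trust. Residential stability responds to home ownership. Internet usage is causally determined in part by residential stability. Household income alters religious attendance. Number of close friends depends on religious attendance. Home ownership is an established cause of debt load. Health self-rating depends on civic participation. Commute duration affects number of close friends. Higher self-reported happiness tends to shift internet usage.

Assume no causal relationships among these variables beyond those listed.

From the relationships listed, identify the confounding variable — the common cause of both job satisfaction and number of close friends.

civic participation

Civic participation has a causal path to job satisfaction (civic participation → residential stability → internet usage → job satisfaction) and a separate causal path to number of close friends (civic participation → household income → religious attendance → number of close friends), so it is a common cause of both.
No stated relationship gives job satisfaction a causal route to number of close friends, so the correlation is explained by the shared upstream cause rather than a direct effect.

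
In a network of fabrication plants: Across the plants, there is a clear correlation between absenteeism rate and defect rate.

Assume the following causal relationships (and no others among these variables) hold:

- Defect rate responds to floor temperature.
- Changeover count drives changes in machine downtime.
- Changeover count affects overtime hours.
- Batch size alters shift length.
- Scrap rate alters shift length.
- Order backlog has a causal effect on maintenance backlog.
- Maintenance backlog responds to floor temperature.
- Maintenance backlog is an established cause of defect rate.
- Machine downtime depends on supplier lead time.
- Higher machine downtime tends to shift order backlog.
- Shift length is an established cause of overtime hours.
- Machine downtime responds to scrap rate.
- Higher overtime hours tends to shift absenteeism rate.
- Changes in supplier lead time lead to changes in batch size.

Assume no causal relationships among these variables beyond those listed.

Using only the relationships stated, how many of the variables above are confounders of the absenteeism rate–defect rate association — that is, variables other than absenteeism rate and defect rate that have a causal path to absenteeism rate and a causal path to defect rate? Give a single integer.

3

The common causes are: changeover count (to absenteeism rate via changeover count → overtime hours → absenteeism rate; to defect rate via changeover count → machine downtime → order backlog → maintenance backlog → defect rate); scrap rate (to absenteeism rate via scrap rate → shift length → overtime hours → absenteeism rate; to defect rate via scrap rate → machine downtime → order backlog → maintenance backlog → defect rate); supplier lead time (to absenteeism rate via supplier lead time → batch size → shift length → overtime hours → absenteeism rate; to defect rate via supplier lead time → machine downtime → order backlog → maintenance backlog → defect rate).
Every other variable lacks a causal path to at least one of absenteeism rate and defect rate.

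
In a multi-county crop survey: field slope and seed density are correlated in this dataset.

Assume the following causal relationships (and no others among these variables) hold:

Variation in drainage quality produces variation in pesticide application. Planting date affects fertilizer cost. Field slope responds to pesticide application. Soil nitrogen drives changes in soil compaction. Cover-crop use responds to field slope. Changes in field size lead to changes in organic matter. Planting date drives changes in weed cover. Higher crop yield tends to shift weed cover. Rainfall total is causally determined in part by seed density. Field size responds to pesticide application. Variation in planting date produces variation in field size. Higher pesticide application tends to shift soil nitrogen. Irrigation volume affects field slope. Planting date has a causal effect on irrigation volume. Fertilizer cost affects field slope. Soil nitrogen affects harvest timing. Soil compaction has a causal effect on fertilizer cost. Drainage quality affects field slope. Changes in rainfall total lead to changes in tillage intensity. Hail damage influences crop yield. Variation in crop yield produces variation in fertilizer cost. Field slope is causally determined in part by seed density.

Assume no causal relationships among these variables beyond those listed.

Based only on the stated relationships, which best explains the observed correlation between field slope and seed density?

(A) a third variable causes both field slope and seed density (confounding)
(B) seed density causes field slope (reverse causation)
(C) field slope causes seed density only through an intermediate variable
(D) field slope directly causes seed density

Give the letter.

B

The stated link runs seed density → field slope; field slope has no causal path to seed density. No variable causes both, so confounding is ruled out. The correlation reflects reverse causation.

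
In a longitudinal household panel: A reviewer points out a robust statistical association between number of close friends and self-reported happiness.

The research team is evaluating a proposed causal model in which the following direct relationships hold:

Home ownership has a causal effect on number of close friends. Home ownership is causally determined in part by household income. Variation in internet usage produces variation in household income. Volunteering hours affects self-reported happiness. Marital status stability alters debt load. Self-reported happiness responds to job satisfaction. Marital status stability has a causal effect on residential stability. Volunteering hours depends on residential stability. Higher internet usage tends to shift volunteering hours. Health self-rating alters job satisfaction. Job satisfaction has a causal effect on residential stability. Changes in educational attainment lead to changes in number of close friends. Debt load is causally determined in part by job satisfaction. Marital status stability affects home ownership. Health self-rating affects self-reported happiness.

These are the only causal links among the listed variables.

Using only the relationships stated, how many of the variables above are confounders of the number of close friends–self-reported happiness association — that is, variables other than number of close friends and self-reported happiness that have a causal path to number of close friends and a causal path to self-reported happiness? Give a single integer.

The common causes are: internet usage (to number of close friends via internet usage → household income → home ownership → number of close friends; to self-reported happiness via internet usage → volunteering hours → self-reported happiness); marital status stability (to number of close friends via marital status stability → home ownership → number of close friends; to self-reported happiness via marital status stability → residential stability → volunteering hours → self-reported happiness).
Every other variable lacks a causal path to at least one of number of close friends and self-reported happiness.

2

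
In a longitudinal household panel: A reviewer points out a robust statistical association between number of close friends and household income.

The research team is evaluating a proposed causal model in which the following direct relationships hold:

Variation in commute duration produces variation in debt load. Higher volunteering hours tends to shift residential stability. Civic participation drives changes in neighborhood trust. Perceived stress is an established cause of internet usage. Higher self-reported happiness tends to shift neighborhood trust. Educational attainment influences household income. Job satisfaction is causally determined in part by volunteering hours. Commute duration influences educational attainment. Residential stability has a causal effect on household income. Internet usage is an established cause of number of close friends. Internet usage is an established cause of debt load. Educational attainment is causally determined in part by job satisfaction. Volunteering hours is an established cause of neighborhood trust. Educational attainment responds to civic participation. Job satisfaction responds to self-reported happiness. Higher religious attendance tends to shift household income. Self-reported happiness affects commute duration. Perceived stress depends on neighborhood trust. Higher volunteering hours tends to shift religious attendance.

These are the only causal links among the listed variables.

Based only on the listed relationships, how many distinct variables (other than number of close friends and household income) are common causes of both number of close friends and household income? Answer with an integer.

The common causes are: civic participation (to number of close friends via civic participation → neighborhood trust → perceived stress → internet usage → number of close friends; to household income via civic participation → educational attainment → household income); self-reported happiness (to number of close friends via self-reported happiness → neighborhood trust → perceived stress → internet usage → number of close friends; to household income via self-reported happiness → commute duration → educational attainment → household income); volunteering hours (to number of close friends via volunteering hours → neighborhood trust → perceived stress → internet usage → number of close friends; to household income via volunteering hours → residential stability → household income).
Every other variable lacks a causal path to at least one of number of close friends and household income.

3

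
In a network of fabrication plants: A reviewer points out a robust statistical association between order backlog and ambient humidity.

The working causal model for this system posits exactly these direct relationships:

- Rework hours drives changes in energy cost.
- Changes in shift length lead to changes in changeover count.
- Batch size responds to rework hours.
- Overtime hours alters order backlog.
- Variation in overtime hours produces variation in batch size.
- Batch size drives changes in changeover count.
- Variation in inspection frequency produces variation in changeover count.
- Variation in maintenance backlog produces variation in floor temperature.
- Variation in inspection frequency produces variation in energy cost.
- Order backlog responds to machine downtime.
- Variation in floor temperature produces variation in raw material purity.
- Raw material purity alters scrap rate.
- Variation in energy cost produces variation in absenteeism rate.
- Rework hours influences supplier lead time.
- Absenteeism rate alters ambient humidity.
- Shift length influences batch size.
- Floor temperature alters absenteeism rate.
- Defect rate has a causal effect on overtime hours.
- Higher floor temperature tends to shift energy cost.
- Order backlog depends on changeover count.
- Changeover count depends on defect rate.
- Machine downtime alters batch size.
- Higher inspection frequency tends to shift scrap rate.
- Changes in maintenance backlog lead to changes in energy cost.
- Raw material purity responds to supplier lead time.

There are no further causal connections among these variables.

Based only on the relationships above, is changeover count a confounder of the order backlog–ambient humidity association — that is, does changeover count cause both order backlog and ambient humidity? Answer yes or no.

no

Changeover count has no stated causal path to ambient humidity. A confounder must cause both variables, so changeover count does not qualify.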